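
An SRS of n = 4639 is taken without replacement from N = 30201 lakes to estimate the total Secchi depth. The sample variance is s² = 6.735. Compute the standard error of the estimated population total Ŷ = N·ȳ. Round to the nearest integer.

Var(Ŷ) = N²·Var(ȳ) = N²·(1 − n/N)·s²/n.
f = 4639/30201 = 0.15360419; Var(ȳ) = 0.84639581·6.735/4639 = 0.0012288157.
Var(Ŷ) = 30201² · 0.0012288157 = 1.1208033 × 10^6.
SE(Ŷ) = √(1.1208033 × 10^6) = 1059.

1059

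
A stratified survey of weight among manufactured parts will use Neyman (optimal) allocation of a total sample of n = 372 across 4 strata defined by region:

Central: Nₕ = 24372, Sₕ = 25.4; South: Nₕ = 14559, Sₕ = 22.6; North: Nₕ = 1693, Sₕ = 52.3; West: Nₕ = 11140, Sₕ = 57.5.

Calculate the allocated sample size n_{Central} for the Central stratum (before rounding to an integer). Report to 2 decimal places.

Neyman allocation: nₕ = n·NₕSₕ / Σⱼ NⱼSⱼ.
Σ NⱼSⱼ = 24372·25.4 + 14559·22.6 + 1693·52.3 + 11140·57.5 = 1.6771761 × 10^6.
n_{Central} = 372·24372·25.4 / (1.6771761 × 10^6) = 137.31.

137.31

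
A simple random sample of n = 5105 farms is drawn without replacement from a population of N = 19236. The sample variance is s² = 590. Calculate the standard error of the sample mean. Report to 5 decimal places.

Under SRS without replacement, Var(ȳ) = (1 − f)·s²/n with f = n/N = 5105/19236 = 0.26538781.
Var(ȳ) = (1 − 0.26538781)·590/5105 = 0.73461219·0.11557297 = 0.08490131.
SE(ȳ) = √(0.08490131) = 0.29138.

0.29138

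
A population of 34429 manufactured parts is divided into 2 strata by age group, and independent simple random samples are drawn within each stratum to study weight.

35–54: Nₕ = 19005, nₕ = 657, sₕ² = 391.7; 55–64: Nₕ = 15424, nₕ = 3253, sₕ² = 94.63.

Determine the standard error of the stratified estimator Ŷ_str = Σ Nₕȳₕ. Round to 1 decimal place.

Var(Ŷ_str) = Σₕ Nₕ²(1 − fₕ)sₕ²/nₕ.
35–54: 19005²·(1 − 657/19005)·391.7/657 = 2.0789537 × 10^8.
55–64: 15424²·(1 − 3253/15424)·94.63/3253 = 5.4609482 × 10^6.
Sum = 2.1335632 × 10^8.
SE = √(2.1335632 × 10^8) = 14606.7.

14606.7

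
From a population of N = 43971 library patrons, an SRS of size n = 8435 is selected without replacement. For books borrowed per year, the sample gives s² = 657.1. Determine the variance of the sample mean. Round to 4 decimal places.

0.0630

Under SRS without replacement, Var(ȳ) = (1 − f)·s²/n with f = n/N = 8435/43971 = 0.19183098.
Var(ȳ) = (1 − 0.19183098)·657.1/8435 = 0.80816902·0.0779016 = 0.06295766.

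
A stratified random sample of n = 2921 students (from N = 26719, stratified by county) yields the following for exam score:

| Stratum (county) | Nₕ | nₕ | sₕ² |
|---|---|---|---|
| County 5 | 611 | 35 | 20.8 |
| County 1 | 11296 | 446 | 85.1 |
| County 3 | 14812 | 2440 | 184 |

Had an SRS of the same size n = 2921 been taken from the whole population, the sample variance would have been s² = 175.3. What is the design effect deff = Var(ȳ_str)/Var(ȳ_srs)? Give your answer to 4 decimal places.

0.9804

Var(ȳ_str) = Σ Wₕ²(1−fₕ)sₕ²/nₕ with Wₕ = Nₕ/26719:
  County 5: (611/26719)²·(1−35/611)·20.8/35 = 2.9296692 × 10^-4
  County 1: (11296/26719)²·(1−446/11296)·85.1/446 = 0.032757347
  County 3: (14812/26719)²·(1−2440/14812)·184/2440 = 0.019357141
  → Var(ȳ_str) = 0.052407455.
Var(ȳ_srs) = (1 − 2921/26719)·175.3/2921 = 0.05345282.
deff = 0.052407455 / 0.05345282 = 0.9804.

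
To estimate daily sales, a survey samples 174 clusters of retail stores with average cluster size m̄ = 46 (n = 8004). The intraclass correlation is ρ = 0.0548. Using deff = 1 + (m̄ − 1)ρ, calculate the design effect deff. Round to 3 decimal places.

3.466

deff = 1 + (46 − 1)·0.0548 = 1 + 2.466 = 3.466.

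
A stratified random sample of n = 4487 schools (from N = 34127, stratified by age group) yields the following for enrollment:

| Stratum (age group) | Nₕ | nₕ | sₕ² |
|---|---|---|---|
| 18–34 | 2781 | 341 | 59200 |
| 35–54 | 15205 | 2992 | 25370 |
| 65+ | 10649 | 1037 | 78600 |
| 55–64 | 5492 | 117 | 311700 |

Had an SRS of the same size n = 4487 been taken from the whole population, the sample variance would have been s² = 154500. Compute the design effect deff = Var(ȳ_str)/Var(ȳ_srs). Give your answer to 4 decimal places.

2.5597

Var(ȳ_str) = Σ Wₕ²(1−fₕ)sₕ²/nₕ with Wₕ = Nₕ/34127:
  18–34: (2781/34127)²·(1−341/2781)·59200/341 = 1.0114908
  35–54: (15205/34127)²·(1−2992/15205)·25370/2992 = 1.3519836
  65+: (10649/34127)²·(1−1037/10649)·78600/1037 = 6.6614712
  55–64: (5492/34127)²·(1−117/5492)·311700/117 = 67.524863
  → Var(ȳ_str) = 76.549809.
Var(ȳ_srs) = (1 − 4487/34127)·154500/4487 = 29.905599.
deff = 76.549809 / 29.905599 = 2.5597.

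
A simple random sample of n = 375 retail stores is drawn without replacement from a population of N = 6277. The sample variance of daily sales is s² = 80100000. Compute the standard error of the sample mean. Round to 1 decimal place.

Under SRS without replacement, Var(ȳ) = (1 − f)·s²/n with f = n/N = 375/6277 = 0.05974191.
Var(ȳ) = (1 − 0.05974191)·80100000/375 = 0.94025809·213600 = 200839.13.
SE(ȳ) = √(200839.13) = 448.2.

448.2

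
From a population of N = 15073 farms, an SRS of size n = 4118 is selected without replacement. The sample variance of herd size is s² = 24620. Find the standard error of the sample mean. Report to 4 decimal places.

2.0845

Under SRS without replacement, Var(ȳ) = (1 − f)·s²/n with f = n/N = 4118/15073 = 0.27320374.
Var(ȳ) = (1 − 0.27320374)·24620/4118 = 0.72679626·5.9786304 = 4.3452462.
SE(ȳ) = √(4.3452462) = 2.0845.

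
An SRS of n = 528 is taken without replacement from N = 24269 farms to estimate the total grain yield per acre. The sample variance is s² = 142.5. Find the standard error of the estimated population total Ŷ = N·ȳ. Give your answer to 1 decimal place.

12470.0

Var(Ŷ) = N²·Var(ȳ) = N²·(1 − n/N)·s²/n.
f = 528/24269 = 0.02175615; Var(ȳ) = 0.97824385·142.5/528 = 0.26401468.
Var(Ŷ) = 24269² · 0.26401468 = 1.5550052 × 10^8.
SE(Ŷ) = √(1.5550052 × 10^8) = 12470.0.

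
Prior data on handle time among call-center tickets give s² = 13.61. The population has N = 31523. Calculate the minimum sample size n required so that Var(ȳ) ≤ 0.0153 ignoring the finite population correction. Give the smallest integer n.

890

Without fpc, n₀ = s²/D = 13.61/0.0153 = 889.5425.
Rounding up, n = 890.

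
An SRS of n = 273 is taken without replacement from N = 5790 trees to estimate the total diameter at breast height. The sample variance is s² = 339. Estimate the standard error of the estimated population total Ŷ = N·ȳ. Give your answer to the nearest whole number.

6298

Var(Ŷ) = N²·Var(ȳ) = N²·(1 − n/N)·s²/n.
f = 273/5790 = 0.04715026; Var(ȳ) = 0.95284974·339/273 = 1.183209.
Var(Ŷ) = 5790² · 1.183209 = 3.9666017 × 10^7.
SE(Ŷ) = √(3.9666017 × 10^7) = 6298.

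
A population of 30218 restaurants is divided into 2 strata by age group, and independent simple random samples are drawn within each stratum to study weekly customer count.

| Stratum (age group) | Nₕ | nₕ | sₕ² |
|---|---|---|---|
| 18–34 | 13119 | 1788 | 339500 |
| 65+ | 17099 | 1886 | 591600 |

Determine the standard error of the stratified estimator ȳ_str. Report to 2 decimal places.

Var(ȳ_str) = Σₕ Wₕ²(1 − fₕ)sₕ²/nₕ with Wₕ = Nₕ/N, N = 30218.
18–34: Wₕ = 0.43414521; term = 0.43414521²·(1 − 0.13629088)·339500/1788 = 30.910768.
65+: Wₕ = 0.56585479; term = 0.56585479²·(1 − 0.11029885)·591600/1886 = 89.359478.
Sum = 120.27025.
SE = √(120.27025) = 10.97.

10.97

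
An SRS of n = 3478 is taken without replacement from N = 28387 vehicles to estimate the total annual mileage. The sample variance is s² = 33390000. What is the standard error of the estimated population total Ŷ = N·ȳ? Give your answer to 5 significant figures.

Var(Ŷ) = N²·Var(ȳ) = N²·(1 − n/N)·s²/n.
f = 3478/28387 = 0.12252087; Var(ȳ) = 0.87747913·33390000/3478 = 8424.1024.
Var(Ŷ) = 28387² · 8424.1024 = 6.7883251 × 10^12.
SE(Ŷ) = √(6.7883251 × 10^12) = 2.6054 × 10^6.

2.6054 × 10^6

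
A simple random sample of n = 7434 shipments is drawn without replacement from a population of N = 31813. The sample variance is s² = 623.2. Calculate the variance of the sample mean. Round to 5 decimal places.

0.06424

Under SRS without replacement, Var(ȳ) = (1 − f)·s²/n with f = n/N = 7434/31813 = 0.23367806.
Var(ȳ) = (1 − 0.23367806)·623.2/7434 = 0.76632194·0.083831047 = 0.064241571.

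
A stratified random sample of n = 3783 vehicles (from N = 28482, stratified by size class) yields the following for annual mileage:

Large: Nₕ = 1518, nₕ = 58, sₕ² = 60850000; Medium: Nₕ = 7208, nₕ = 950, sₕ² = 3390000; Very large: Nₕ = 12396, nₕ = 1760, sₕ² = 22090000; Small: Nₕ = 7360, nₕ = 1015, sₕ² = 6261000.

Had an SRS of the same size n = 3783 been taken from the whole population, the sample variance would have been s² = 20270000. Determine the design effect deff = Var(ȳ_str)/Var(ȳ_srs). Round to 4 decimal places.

Var(ȳ_str) = Σ Wₕ²(1−fₕ)sₕ²/nₕ with Wₕ = Nₕ/28482:
  Large: (1518/28482)²·(1−58/1518)·60850000/58 = 2866.2644
  Medium: (7208/28482)²·(1−950/7208)·3390000/950 = 198.42001
  Very large: (12396/28482)²·(1−1760/12396)·22090000/1760 = 2039.8676
  Small: (7360/28482)²·(1−1015/7360)·6261000/1015 = 355.09629
  → Var(ȳ_str) = 5459.6483.
Var(ȳ_srs) = (1 − 3783/28482)·20270000/3783 = 4646.5038.
deff = 5459.6483 / 4646.5038 = 1.1750.

1.1750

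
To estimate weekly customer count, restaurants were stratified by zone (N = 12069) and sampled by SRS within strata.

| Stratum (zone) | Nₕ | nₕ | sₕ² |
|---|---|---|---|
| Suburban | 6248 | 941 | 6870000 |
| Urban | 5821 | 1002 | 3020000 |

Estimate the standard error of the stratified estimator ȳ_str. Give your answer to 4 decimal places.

Var(ȳ_str) = Σₕ Wₕ²(1 − fₕ)sₕ²/nₕ with Wₕ = Nₕ/N, N = 12069.
Suburban: Wₕ = 0.51768995; term = 0.51768995²·(1 − 0.15060819)·6870000/941 = 1661.9373.
Urban: Wₕ = 0.48231005; term = 0.48231005²·(1 − 0.17213537)·3020000/1002 = 580.43177.
Sum = 2242.3691.
SE = √(2242.3691) = 47.3537.

47.3537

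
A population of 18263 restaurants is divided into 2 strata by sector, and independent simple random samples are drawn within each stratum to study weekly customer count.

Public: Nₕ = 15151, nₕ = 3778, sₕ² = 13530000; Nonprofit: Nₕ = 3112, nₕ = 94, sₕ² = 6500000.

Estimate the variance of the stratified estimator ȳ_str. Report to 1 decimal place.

3797.3

Var(ȳ_str) = Σₕ Wₕ²(1 − fₕ)sₕ²/nₕ with Wₕ = Nₕ/N, N = 18263.
Public: Wₕ = 0.82960083; term = 0.82960083²·(1 − 0.24935648)·13530000/3778 = 1850.1543.
Nonprofit: Wₕ = 0.17039917; term = 0.17039917²·(1 − 0.03020566)·6500000/94 = 1947.153.
Sum = 3797.3073.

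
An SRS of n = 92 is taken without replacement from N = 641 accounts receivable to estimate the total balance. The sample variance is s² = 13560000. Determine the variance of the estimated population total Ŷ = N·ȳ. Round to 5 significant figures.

5.1868 × 10^10

Var(Ŷ) = N²·Var(ȳ) = N²·(1 − n/N)·s²/n.
f = 92/641 = 0.14352574; Var(ȳ) = 0.85647426·13560000/92 = 126236.86.
Var(Ŷ) = 641² · 126236.86 = 5.1868327 × 10^10.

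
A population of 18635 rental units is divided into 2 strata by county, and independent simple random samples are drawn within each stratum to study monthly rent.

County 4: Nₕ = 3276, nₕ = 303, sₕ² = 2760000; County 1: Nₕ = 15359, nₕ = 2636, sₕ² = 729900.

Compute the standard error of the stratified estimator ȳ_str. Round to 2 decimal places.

20.28

Var(ȳ_str) = Σₕ Wₕ²(1 − fₕ)sₕ²/nₕ with Wₕ = Nₕ/N, N = 18635.
County 4: Wₕ = 0.17579823; term = 0.17579823²·(1 − 0.09249084)·2760000/303 = 255.47386.
County 1: Wₕ = 0.82420177; term = 0.82420177²·(1 − 0.17162576)·729900/2636 = 155.81585.
Sum = 411.28971.
SE = √(411.28971) = 20.28.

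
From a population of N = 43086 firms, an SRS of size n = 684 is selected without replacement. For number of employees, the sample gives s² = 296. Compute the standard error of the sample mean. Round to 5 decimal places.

Under SRS without replacement, Var(ȳ) = (1 − f)·s²/n with f = n/N = 684/43086 = 0.01587523.
Var(ȳ) = (1 − 0.01587523)·296/684 = 0.98412477·0.43274854 = 0.42587856.
SE(ȳ) = √(0.42587856) = 0.65259.

0.65259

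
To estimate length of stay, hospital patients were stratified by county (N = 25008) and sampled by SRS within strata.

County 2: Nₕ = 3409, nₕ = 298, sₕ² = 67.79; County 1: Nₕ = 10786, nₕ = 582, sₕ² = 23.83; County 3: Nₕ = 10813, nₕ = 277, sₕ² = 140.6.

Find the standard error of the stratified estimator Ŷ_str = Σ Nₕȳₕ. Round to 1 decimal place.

8046.5

Var(Ŷ_str) = Σₕ Nₕ²(1 − fₕ)sₕ²/nₕ.
County 2: 3409²·(1 − 298/3409)·67.79/298 = 2.4125503 × 10^6.
County 1: 10786²·(1 − 582/10786)·23.83/582 = 4.5064227 × 10^6.
County 3: 10813²·(1 − 277/10813)·140.6/277 = 5.7826581 × 10^7.
Sum = 6.4745554 × 10^7.
SE = √(6.4745554 × 10^7) = 8046.5.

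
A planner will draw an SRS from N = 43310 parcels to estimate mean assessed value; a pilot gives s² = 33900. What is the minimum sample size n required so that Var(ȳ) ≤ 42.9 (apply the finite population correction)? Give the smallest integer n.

Without fpc, n₀ = s²/D = 33900/42.9 = 790.2098.
With fpc, (1 − n/N)·s²/n ≤ D requires n ≥ n₀/(1 + n₀/N) = 790.2098/(1 + 790.2098/43310) = 776.0504.
Rounding up, n = 777.

777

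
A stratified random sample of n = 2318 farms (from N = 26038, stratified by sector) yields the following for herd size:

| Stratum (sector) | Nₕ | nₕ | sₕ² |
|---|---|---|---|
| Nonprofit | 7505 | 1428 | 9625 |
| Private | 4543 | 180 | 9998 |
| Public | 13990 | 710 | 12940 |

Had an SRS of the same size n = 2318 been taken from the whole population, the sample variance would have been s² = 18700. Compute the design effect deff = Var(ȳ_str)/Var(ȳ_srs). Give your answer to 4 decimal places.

0.9622

Var(ȳ_str) = Σ Wₕ²(1−fₕ)sₕ²/nₕ with Wₕ = Nₕ/26038:
  Nonprofit: (7505/26038)²·(1−1428/7505)·9625/1428 = 0.45341639
  Private: (4543/26038)²·(1−180/4543)·9998/180 = 1.6238778
  Public: (13990/26038)²·(1−710/13990)·12940/710 = 4.9943212
  → Var(ȳ_str) = 7.0716154.
Var(ȳ_srs) = (1 − 2318/26038)·18700/2318 = 7.3491183.
deff = 7.0716154 / 7.3491183 = 0.9622.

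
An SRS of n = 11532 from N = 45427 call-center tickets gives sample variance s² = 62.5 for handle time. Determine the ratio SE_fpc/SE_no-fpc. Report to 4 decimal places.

f = n/N = 11532/45427 = 0.25385784.
SE_no-fpc = √(s²/n) = 0.073618623; SE_fpc = √((1−f)s²/n) = 0.063591414.
Ratio = √(1−f) = 0.86379521.

0.8638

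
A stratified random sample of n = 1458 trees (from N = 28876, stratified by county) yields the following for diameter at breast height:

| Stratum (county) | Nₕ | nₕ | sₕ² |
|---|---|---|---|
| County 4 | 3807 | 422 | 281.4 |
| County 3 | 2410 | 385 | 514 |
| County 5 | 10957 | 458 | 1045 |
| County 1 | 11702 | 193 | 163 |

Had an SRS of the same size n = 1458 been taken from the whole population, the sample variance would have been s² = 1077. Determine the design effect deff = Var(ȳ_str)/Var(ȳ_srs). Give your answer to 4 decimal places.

Var(ȳ_str) = Σ Wₕ²(1−fₕ)sₕ²/nₕ with Wₕ = Nₕ/28876:
  County 4: (3807/28876)²·(1−422/3807)·281.4/422 = 0.010305739
  County 3: (2410/28876)²·(1−385/2410)·514/385 = 0.0078139458
  County 5: (10957/28876)²·(1−458/10957)·1045/458 = 0.31478668
  County 1: (11702/28876)²·(1−193/11702)·163/193 = 0.13641242
  → Var(ȳ_str) = 0.46931878.
Var(ȳ_srs) = (1 − 1458/28876)·1077/1458 = 0.70138572.
deff = 0.46931878 / 0.70138572 = 0.6691.

0.6691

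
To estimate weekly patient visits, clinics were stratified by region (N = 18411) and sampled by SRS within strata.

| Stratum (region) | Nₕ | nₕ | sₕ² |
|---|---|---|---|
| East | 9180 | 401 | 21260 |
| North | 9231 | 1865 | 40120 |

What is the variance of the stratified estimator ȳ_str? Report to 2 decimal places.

Var(ȳ_str) = Σₕ Wₕ²(1 − fₕ)sₕ²/nₕ with Wₕ = Nₕ/N, N = 18411.
East: Wₕ = 0.49861496; term = 0.49861496²·(1 − 0.04368192)·21260/401 = 12.605262.
North: Wₕ = 0.50138504; term = 0.50138504²·(1 − 0.20203662)·40120/1865 = 4.3152682.
Sum = 16.92053.

16.92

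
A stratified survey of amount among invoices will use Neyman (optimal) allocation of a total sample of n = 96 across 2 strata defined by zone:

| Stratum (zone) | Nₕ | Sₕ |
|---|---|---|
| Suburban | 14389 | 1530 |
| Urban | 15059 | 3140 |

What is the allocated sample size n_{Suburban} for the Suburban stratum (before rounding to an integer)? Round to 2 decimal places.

Neyman allocation: nₕ = n·NₕSₕ / Σⱼ NⱼSⱼ.
Σ NⱼSⱼ = 14389·1530 + 15059·3140 = 6.930043 × 10^7.
n_{Suburban} = 96·14389·1530 / (6.930043 × 10^7) = 30.50.

30.50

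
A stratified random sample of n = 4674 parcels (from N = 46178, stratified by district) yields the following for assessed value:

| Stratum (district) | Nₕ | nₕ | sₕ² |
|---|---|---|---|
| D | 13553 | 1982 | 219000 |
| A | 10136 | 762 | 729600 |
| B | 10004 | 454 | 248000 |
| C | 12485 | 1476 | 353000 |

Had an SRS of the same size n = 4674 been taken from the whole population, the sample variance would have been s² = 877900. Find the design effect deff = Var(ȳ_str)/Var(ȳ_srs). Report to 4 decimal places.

Var(ȳ_str) = Σ Wₕ²(1−fₕ)sₕ²/nₕ with Wₕ = Nₕ/46178:
  D: (13553/46178)²·(1−1982/13553)·219000/1982 = 8.1259951
  A: (10136/46178)²·(1−762/10136)·729600/762 = 42.662978
  B: (10004/46178)²·(1−454/10004)·248000/454 = 24.47387
  C: (12485/46178)²·(1−1476/12485)·353000/1476 = 15.41539
  → Var(ȳ_str) = 90.678233.
Var(ȳ_srs) = (1 − 4674/46178)·877900/4674 = 168.81506.
deff = 90.678233 / 168.81506 = 0.5371.

0.5371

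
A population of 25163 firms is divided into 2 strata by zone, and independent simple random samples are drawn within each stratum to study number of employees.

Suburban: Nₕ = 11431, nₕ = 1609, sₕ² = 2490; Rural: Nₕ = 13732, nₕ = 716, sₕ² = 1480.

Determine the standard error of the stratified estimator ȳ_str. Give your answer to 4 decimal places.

Var(ȳ_str) = Σₕ Wₕ²(1 − fₕ)sₕ²/nₕ with Wₕ = Nₕ/N, N = 25163.
Suburban: Wₕ = 0.45427811; term = 0.45427811²·(1 − 0.14075759)·2490/1609 = 0.2744117.
Rural: Wₕ = 0.54572189; term = 0.54572189²·(1 − 0.05214098)·1480/716 = 0.58349238.
Sum = 0.85790408.
SE = √(0.85790408) = 0.9262.

0.9262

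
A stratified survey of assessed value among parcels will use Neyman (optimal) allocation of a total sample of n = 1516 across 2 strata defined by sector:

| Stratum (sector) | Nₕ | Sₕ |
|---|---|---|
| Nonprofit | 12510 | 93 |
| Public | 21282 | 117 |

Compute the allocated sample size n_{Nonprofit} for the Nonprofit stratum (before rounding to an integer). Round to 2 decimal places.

Neyman allocation: nₕ = n·NₕSₕ / Σⱼ NⱼSⱼ.
Σ NⱼSⱼ = 12510·93 + 21282·117 = 3.653424 × 10^6.
n_{Nonprofit} = 1516·12510·93 / (3.653424 × 10^6) = 482.77.

482.77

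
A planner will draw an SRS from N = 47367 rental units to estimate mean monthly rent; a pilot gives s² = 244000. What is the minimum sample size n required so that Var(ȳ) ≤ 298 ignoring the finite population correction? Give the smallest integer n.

819

Without fpc, n₀ = s²/D = 244000/298 = 818.7919.
Rounding up, n = 819.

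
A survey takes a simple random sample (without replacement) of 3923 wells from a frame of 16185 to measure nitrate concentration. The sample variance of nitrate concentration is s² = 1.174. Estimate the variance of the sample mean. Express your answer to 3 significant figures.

Under SRS without replacement, Var(ȳ) = (1 − f)·s²/n with f = n/N = 3923/16185 = 0.24238492.
Var(ȳ) = (1 − 0.24238492)·1.174/3923 = 0.75761508·2.9926077 × 10^-4 = 2.2672447 × 10^-4.

2.27 × 10^-4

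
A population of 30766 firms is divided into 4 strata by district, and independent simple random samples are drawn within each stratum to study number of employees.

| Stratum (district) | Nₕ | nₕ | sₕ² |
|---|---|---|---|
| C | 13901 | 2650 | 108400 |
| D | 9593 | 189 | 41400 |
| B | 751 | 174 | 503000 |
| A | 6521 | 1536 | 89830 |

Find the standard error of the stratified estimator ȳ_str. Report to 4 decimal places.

5.5649

Var(ȳ_str) = Σₕ Wₕ²(1 − fₕ)sₕ²/nₕ with Wₕ = Nₕ/N, N = 30766.
C: Wₕ = 0.45182994; term = 0.45182994²·(1 − 0.19063377)·108400/2650 = 6.7589387.
D: Wₕ = 0.31180524; term = 0.31180524²·(1 − 0.01970187)·41400/189 = 20.876781.
B: Wₕ = 0.02441006; term = 0.02441006²·(1 − 0.23169108)·503000/174 = 1.3234039.
A: Wₕ = 0.21195476; term = 0.21195476²·(1 − 0.23554670)·89830/1536 = 2.0084798.
Sum = 30.967603.
SE = √(30.967603) = 5.5649.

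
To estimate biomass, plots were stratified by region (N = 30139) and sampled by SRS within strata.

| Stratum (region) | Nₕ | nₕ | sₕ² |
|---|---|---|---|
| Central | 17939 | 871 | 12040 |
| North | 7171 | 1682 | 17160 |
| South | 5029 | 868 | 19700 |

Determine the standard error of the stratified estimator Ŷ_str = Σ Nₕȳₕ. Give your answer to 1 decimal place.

Var(Ŷ_str) = Σₕ Nₕ²(1 − fₕ)sₕ²/nₕ.
Central: 17939²·(1 − 871/17939)·12040/871 = 4.2324243 × 10^9.
North: 7171²·(1 − 1682/7171)·17160/1682 = 4.0157276 × 10^8.
South: 5029²·(1 − 868/5029)·19700/868 = 4.749259 × 10^8.
Sum = 5.108923 × 10^9.
SE = √(5.108923 × 10^9) = 71476.7.

71476.7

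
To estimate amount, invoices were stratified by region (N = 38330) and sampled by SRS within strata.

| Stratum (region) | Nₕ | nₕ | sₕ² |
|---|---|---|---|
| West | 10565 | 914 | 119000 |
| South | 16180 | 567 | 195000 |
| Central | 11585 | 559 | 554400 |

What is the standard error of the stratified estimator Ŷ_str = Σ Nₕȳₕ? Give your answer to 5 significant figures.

476280

Var(Ŷ_str) = Σₕ Nₕ²(1 − fₕ)sₕ²/nₕ.
West: 10565²·(1 − 914/10565)·119000/914 = 1.3275246 × 10^10.
South: 16180²·(1 − 567/16180)·195000/567 = 8.6879323 × 10^10.
Central: 11585²·(1 − 559/11585)·554400/559 = 1.2668507 × 10^11.
Sum = 2.2683964 × 10^11.
SE = √(2.2683964 × 10^11) = 476280.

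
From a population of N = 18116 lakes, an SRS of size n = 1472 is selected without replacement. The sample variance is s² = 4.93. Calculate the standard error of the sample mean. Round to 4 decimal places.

0.0555

Under SRS without replacement, Var(ȳ) = (1 − f)·s²/n with f = n/N = 1472/18116 = 0.08125414.
Var(ȳ) = (1 − 0.08125414)·4.93/1472 = 0.91874586·0.0033491848 = 0.0030770497.
SE(ȳ) = √(0.0030770497) = 0.0555.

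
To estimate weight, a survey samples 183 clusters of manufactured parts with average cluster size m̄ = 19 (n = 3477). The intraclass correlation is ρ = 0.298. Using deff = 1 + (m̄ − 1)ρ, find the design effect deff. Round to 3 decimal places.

6.364

deff = 1 + (19 − 1)·0.298 = 1 + 5.364 = 6.364.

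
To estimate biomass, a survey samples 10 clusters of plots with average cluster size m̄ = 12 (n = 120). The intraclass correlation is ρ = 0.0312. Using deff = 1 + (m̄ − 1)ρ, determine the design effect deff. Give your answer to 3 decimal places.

1.343

deff = 1 + (12 − 1)·0.0312 = 1 + 0.3432 = 1.3432.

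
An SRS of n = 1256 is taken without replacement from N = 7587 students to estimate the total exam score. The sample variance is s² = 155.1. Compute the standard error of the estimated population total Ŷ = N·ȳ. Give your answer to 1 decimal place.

2435.5

Var(Ŷ) = N²·Var(ȳ) = N²·(1 − n/N)·s²/n.
f = 1256/7587 = 0.16554633; Var(ȳ) = 0.83445367·155.1/1256 = 0.1030444.
Var(Ŷ) = 7587² · 0.1030444 = 5.9315004 × 10^6.
SE(Ŷ) = √(5.9315004 × 10^6) = 2435.5.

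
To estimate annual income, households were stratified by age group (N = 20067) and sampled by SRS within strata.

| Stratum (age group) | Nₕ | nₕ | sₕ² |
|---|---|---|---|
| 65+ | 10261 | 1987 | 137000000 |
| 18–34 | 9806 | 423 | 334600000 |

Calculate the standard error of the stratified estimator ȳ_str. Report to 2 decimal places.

441.90

Var(ȳ_str) = Σₕ Wₕ²(1 − fₕ)sₕ²/nₕ with Wₕ = Nₕ/N, N = 20067.
65+: Wₕ = 0.51133702; term = 0.51133702²·(1 − 0.19364584)·137000000/1987 = 14536.605.
18–34: Wₕ = 0.48866298; term = 0.48866298²·(1 − 0.04313685)·334600000/423 = 180740.
Sum = 195276.61.
SE = √(195276.61) = 441.90.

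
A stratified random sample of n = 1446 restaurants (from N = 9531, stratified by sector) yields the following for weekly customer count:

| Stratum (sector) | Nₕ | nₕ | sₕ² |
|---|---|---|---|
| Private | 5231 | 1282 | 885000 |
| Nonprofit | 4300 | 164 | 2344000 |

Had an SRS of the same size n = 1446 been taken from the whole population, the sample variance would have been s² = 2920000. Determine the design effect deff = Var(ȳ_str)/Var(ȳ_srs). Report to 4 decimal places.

1.7252

Var(ȳ_str) = Σ Wₕ²(1−fₕ)sₕ²/nₕ with Wₕ = Nₕ/9531:
  Private: (5231/9531)²·(1−1282/5231)·885000/1282 = 156.98211
  Nonprofit: (4300/9531)²·(1−164/4300)·2344000/164 = 2798.2454
  → Var(ȳ_str) = 2955.2275.
Var(ȳ_srs) = (1 − 1446/9531)·2920000/1446 = 1712.9951.
deff = 2955.2275 / 1712.9951 = 1.7252.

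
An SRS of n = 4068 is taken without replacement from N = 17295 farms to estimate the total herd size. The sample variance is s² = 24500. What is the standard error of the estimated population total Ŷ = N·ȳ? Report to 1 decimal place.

37117.9

Var(Ŷ) = N²·Var(ȳ) = N²·(1 − n/N)·s²/n.
f = 4068/17295 = 0.23521249; Var(ȳ) = 0.76478751·24500/4068 = 4.6060211.
Var(Ŷ) = 17295² · 4.6060211 = 1.3777393 × 10^9.
SE(Ŷ) = √(1.3777393 × 10^9) = 37117.9.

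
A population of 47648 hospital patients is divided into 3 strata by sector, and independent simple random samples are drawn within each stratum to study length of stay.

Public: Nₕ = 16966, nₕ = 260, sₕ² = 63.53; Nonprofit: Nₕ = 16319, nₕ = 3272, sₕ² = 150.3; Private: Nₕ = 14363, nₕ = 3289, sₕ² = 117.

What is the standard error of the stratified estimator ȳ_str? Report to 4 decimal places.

0.1931

Var(ȳ_str) = Σₕ Wₕ²(1 − fₕ)sₕ²/nₕ with Wₕ = Nₕ/N, N = 47648.
Public: Wₕ = 0.35606951; term = 0.35606951²·(1 − 0.01532477)·63.53/260 = 0.030504794.
Nonprofit: Wₕ = 0.34249077; term = 0.34249077²·(1 − 0.20050248)·150.3/3272 = 0.0043078497.
Private: Wₕ = 0.30143972; term = 0.30143972²·(1 − 0.22899116)·117/3289 = 0.0024921967.
Sum = 0.03730484.
SE = √(0.03730484) = 0.1931.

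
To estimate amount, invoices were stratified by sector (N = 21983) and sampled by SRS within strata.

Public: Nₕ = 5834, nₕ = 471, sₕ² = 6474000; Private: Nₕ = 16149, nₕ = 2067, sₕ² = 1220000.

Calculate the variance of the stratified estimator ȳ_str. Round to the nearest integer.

Var(ȳ_str) = Σₕ Wₕ²(1 − fₕ)sₕ²/nₕ with Wₕ = Nₕ/N, N = 21983.
Public: Wₕ = 0.26538689; term = 0.26538689²·(1 − 0.08073363)·6474000/471 = 889.9223.
Private: Wₕ = 0.73461311; term = 0.73461311²·(1 − 0.12799554)·1220000/2067 = 277.75086.
Sum = 1167.6732.

1168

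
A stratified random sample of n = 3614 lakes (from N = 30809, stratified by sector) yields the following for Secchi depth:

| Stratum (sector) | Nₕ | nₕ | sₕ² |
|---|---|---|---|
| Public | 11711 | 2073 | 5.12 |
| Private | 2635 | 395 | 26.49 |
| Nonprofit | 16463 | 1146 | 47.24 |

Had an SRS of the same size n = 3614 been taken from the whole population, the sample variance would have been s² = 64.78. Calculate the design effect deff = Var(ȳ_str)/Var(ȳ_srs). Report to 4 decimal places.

Var(ȳ_str) = Σ Wₕ²(1−fₕ)sₕ²/nₕ with Wₕ = Nₕ/30809:
  Public: (11711/30809)²·(1−2073/11711)·5.12/2073 = 2.9369487 × 10^-4
  Private: (2635/30809)²·(1−395/2635)·26.49/395 = 4.1702136 × 10^-4
  Nonprofit: (16463/30809)²·(1−1146/16463)·47.24/1146 = 0.010950974
  → Var(ȳ_str) = 0.01166169.
Var(ȳ_srs) = (1 − 3614/30809)·64.78/3614 = 0.015822105.
deff = 0.01166169 / 0.015822105 = 0.7371.

0.7371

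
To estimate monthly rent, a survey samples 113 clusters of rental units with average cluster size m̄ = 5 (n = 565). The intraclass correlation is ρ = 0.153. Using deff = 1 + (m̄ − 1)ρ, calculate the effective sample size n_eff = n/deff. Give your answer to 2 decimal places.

deff = 1 + (5 − 1)·0.153 = 1 + 0.612 = 1.612.
n_eff = 565 / 1.612 = 350.50.

350.50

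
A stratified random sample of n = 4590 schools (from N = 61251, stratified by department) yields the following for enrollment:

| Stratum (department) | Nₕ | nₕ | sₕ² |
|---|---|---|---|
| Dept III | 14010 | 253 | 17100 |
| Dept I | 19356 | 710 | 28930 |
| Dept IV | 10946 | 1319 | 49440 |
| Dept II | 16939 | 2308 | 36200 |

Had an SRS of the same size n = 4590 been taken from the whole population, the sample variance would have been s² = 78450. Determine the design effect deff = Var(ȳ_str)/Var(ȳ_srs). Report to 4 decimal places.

0.5997

Var(ȳ_str) = Σ Wₕ²(1−fₕ)sₕ²/nₕ with Wₕ = Nₕ/61251:
  Dept III: (14010/61251)²·(1−253/14010)·17100/253 = 3.4722509
  Dept I: (19356/61251)²·(1−710/19356)·28930/710 = 3.91981
  Dept IV: (10946/61251)²·(1−1319/10946)·49440/1319 = 1.052819
  Dept II: (16939/61251)²·(1−2308/16939)·36200/2308 = 1.0361155
  → Var(ȳ_str) = 9.4809954.
Var(ȳ_srs) = (1 − 4590/61251)·78450/4590 = 15.810708.
deff = 9.4809954 / 15.810708 = 0.5997.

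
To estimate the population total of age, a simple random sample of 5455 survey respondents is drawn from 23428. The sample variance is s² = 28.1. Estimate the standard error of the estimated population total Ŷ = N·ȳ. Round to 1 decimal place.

Var(Ŷ) = N²·Var(ȳ) = N²·(1 − n/N)·s²/n.
f = 5455/23428 = 0.23284104; Var(ȳ) = 0.76715896·28.1/5455 = 0.0039518179.
Var(Ŷ) = 23428² · 0.0039518179 = 2.169039 × 10^6.
SE(Ŷ) = √(2.169039 × 10^6) = 1472.8.

1472.8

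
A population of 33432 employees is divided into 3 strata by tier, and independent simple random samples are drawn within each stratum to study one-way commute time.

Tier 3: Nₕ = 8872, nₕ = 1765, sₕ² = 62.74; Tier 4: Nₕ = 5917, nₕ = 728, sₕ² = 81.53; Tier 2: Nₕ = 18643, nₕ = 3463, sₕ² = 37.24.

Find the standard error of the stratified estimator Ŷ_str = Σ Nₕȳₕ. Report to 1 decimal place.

2953.5

Var(Ŷ_str) = Σₕ Nₕ²(1 − fₕ)sₕ²/nₕ.
Tier 3: 8872²·(1 − 1765/8872)·62.74/1765 = 2.2413395 × 10^6.
Tier 4: 5917²·(1 − 728/5917)·81.53/728 = 3.438518 × 10^6.
Tier 2: 18643²·(1 − 3463/18643)·37.24/3463 = 3.0432999 × 10^6.
Sum = 8.7231574 × 10^6.
SE = √(8.7231574 × 10^6) = 2953.5.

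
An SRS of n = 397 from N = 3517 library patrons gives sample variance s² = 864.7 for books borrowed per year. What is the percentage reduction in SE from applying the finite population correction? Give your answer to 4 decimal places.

f = n/N = 397/3517 = 0.11288030.
SE_no-fpc = √(s²/n) = 1.4758339; SE_fpc = √((1−f)s²/n) = 1.3900441.
Ratio = √(1−f) = 0.94187032. Reduction = 100·(1 − 0.94187032) = 5.8130%.

5.8130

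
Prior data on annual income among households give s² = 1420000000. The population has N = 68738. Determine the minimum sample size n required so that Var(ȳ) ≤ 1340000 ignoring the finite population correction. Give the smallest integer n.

1060

Without fpc, n₀ = s²/D = 1420000000/1340000 = 1059.7015.
Rounding up, n = 1060.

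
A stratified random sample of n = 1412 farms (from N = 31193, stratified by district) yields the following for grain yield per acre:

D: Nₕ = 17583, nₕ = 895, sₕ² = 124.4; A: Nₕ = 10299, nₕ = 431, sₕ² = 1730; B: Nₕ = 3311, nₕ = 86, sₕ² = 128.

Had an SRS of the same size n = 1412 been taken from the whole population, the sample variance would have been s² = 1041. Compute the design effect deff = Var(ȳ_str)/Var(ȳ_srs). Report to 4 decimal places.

0.6784

Var(ȳ_str) = Σ Wₕ²(1−fₕ)sₕ²/nₕ with Wₕ = Nₕ/31193:
  D: (17583/31193)²·(1−895/17583)·124.4/895 = 0.041916047
  A: (10299/31193)²·(1−431/10299)·1730/431 = 0.41925547
  B: (3311/31193)²·(1−86/3311)·128/86 = 0.016333758
  → Var(ȳ_str) = 0.47750528.
Var(ȳ_srs) = (1 − 1412/31193)·1041/1412 = 0.70387925.
deff = 0.47750528 / 0.70387925 = 0.6784.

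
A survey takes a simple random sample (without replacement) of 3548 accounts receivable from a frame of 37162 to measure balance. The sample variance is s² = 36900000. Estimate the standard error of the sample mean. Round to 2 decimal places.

96.99

Under SRS without replacement, Var(ȳ) = (1 − f)·s²/n with f = n/N = 3548/37162 = 0.09547387.
Var(ȳ) = (1 − 0.09547387)·36900000/3548 = 0.90452613·10400.225 = 9407.2757.
SE(ȳ) = √(9407.2757) = 96.99.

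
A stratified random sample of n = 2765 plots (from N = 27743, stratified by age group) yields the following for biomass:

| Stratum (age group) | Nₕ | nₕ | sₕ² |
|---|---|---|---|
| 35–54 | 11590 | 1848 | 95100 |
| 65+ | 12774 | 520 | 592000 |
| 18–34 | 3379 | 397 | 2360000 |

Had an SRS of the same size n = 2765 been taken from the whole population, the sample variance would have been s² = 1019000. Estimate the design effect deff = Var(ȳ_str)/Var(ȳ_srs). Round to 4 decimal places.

0.9551

Var(ȳ_str) = Σ Wₕ²(1−fₕ)sₕ²/nₕ with Wₕ = Nₕ/27743:
  35–54: (11590/27743)²·(1−1848/11590)·95100/1848 = 7.5492406
  65+: (12774/27743)²·(1−520/12774)·592000/520 = 231.53482
  18–34: (3379/27743)²·(1−397/3379)·2360000/397 = 77.823451
  → Var(ȳ_str) = 316.90751.
Var(ȳ_srs) = (1 − 2765/27743)·1019000/2765 = 331.80528.
deff = 316.90751 / 331.80528 = 0.9551.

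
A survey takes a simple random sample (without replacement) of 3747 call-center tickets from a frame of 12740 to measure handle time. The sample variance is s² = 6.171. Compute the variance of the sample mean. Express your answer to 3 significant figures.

0.00116

Under SRS without replacement, Var(ȳ) = (1 − f)·s²/n with f = n/N = 3747/12740 = 0.29411303.
Var(ȳ) = (1 − 0.29411303)·6.171/3747 = 0.70588697·0.0016469175 = 0.0011625376.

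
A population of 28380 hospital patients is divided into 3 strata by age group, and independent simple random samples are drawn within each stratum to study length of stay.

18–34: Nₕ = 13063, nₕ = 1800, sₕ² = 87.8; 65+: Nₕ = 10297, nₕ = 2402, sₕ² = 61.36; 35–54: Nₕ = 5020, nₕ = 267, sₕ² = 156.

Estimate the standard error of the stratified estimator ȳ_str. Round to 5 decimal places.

Var(ȳ_str) = Σₕ Wₕ²(1 − fₕ)sₕ²/nₕ with Wₕ = Nₕ/N, N = 28380.
18–34: Wₕ = 0.46028894; term = 0.46028894²·(1 − 0.13779377)·87.8/1800 = 0.0089103392.
65+: Wₕ = 0.36282593; term = 0.36282593²·(1 − 0.23327183)·61.36/2402 = 0.0025784007.
35–54: Wₕ = 0.17688513; term = 0.17688513²·(1 − 0.05318725)·156/267 = 0.017308526.
Sum = 0.028797266.
SE = √(0.028797266) = 0.16970.

0.16970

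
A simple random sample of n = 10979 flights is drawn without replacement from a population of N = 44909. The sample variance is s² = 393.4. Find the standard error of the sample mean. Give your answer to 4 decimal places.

Under SRS without replacement, Var(ȳ) = (1 − f)·s²/n with f = n/N = 10979/44909 = 0.24447215.
Var(ȳ) = (1 − 0.24447215)·393.4/10979 = 0.75552785·0.035832043 = 0.027072106.
SE(ȳ) = √(0.027072106) = 0.1645.

0.1645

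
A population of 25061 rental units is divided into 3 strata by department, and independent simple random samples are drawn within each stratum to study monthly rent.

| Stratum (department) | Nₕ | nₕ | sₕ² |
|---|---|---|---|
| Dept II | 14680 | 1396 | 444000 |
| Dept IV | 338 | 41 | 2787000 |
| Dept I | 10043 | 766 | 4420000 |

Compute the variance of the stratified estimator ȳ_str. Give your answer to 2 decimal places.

Var(ȳ_str) = Σₕ Wₕ²(1 − fₕ)sₕ²/nₕ with Wₕ = Nₕ/N, N = 25061.
Dept II: Wₕ = 0.58577072; term = 0.58577072²·(1 − 0.09509537)·444000/1396 = 98.754224.
Dept IV: Wₕ = 0.01348709; term = 0.01348709²·(1 − 0.12130178)·2787000/41 = 10.864993.
Dept I: Wₕ = 0.40074219; term = 0.40074219²·(1 − 0.07627203)·4420000/766 = 855.9881.
Sum = 965.60732.

965.61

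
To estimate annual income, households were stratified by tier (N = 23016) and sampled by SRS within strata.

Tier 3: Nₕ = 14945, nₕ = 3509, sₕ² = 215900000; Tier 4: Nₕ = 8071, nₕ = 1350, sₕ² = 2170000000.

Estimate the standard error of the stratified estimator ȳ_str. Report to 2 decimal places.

429.48

Var(ȳ_str) = Σₕ Wₕ²(1 − fₕ)sₕ²/nₕ with Wₕ = Nₕ/N, N = 23016.
Tier 3: Wₕ = 0.64933090; term = 0.64933090²·(1 − 0.23479425)·215900000/3509 = 19850.874.
Tier 4: Wₕ = 0.35066910; term = 0.35066910²·(1 − 0.16726552)·2170000000/1350 = 164599.12.
Sum = 184449.99.
SE = √(184449.99) = 429.48.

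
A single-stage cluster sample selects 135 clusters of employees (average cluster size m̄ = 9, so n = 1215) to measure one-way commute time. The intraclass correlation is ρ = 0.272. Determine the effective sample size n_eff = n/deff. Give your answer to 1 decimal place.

382.6

deff = 1 + (9 − 1)·0.272 = 1 + 2.176 = 3.176.
n_eff = 1215 / 3.176 = 382.6.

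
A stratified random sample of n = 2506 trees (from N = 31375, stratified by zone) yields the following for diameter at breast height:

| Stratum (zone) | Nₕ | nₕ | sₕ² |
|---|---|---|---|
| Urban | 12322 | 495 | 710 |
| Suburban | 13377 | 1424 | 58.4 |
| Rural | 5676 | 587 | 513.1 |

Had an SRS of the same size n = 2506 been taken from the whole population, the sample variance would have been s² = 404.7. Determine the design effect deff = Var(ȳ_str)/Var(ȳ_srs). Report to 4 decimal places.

Var(ȳ_str) = Σ Wₕ²(1−fₕ)sₕ²/nₕ with Wₕ = Nₕ/31375:
  Urban: (12322/31375)²·(1−495/12322)·710/495 = 0.21234473
  Suburban: (13377/31375)²·(1−1424/13377)·58.4/1424 = 0.0066614847
  Rural: (5676/31375)²·(1−587/5676)·513.1/587 = 0.02564905
  → Var(ȳ_str) = 0.24465526.
Var(ȳ_srs) = (1 − 2506/31375)·404.7/2506 = 0.14859361.
deff = 0.24465526 / 0.14859361 = 1.6465.

1.6465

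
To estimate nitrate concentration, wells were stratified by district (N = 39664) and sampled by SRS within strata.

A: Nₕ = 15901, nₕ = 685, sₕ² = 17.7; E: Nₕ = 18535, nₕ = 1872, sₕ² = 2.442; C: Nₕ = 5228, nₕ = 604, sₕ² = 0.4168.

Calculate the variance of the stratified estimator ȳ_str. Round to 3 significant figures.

0.00424

Var(ȳ_str) = Σₕ Wₕ²(1 − fₕ)sₕ²/nₕ with Wₕ = Nₕ/N, N = 39664.
A: Wₕ = 0.40089250; term = 0.40089250²·(1 − 0.04307905)·17.7/685 = 0.0039738788.
E: Wₕ = 0.46730032; term = 0.46730032²·(1 − 0.10099811)·2.442/1872 = 2.5608998 × 10^-4.
C: Wₕ = 0.13180718; term = 0.13180718²·(1 − 0.11553175)·0.4168/604 = 1.0603547 × 10^-5.
Sum = 0.0042405723.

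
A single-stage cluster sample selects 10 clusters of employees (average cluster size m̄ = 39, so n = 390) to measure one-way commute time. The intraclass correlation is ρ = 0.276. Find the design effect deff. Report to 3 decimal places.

11.488

deff = 1 + (39 − 1)·0.276 = 1 + 10.488 = 11.488.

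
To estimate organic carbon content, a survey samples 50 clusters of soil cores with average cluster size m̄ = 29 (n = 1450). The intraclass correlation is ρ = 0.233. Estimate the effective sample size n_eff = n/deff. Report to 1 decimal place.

192.7

deff = 1 + (29 − 1)·0.233 = 1 + 6.524 = 7.524.
n_eff = 1450 / 7.524 = 192.7.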